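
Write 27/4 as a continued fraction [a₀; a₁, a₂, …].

[6; 1, 3]

27 ÷ 4 → quotient 6, remainder 3
4 ÷ 3 → quotient 1, remainder 1
3 ÷ 1 → quotient 3, remainder 0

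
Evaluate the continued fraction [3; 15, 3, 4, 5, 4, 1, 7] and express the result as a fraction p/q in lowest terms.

129329/42191

Build up convergents one term at a time:
a_0 = 3: 3/1
a_1 = 15: 46/15
a_2 = 3: 141/46
a_3 = 4: 610/199
a_4 = 5: 3191/1041
a_5 = 4: 13374/4363
a_6 = 1: 16565/5404
a_7 = 7: 129329/42191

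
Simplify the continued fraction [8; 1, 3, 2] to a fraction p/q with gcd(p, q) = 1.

Start with 2.
3 + 1/(2/1) = 3 + 1/2 = 7/2
1 + 1/(7/2) = 1 + 2/7 = 9/7
8 + 1/(9/7) = 8 + 7/9 = 79/9

79/9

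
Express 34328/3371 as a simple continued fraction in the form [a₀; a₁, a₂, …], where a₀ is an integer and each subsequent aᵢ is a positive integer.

34328 ÷ 3371 → quotient 10, remainder 618
3371 ÷ 618 → quotient 5, remainder 281
618 ÷ 281 → quotient 2, remainder 56
281 ÷ 56 → quotient 5, remainder 1
56 ÷ 1 → quotient 56, remainder 0

[10; 5, 2, 5, 56]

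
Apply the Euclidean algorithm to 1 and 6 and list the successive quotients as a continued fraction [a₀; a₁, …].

1 = 0·6 + 1, so a_0 = 0
6 = 6·1 + 0, so a_1 = 6

[0; 6]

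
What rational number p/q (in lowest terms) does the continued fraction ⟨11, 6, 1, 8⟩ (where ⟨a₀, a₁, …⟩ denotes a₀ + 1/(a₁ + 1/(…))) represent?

Start with 8.
1 + 1/(8/1) = 1 + 1/8 = 9/8
6 + 1/(9/8) = 6 + 8/9 = 62/9
11 + 1/(62/9) = 11 + 9/62 = 691/62

691/62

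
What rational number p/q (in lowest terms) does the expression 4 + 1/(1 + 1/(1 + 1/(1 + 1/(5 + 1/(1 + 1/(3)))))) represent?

358/77

Work from the innermost term outward:
Start with 3.
1 + 1/(3/1) = 1 + 1/3 = 4/3
5 + 1/(4/3) = 5 + 3/4 = 23/4
1 + 1/(23/4) = 1 + 4/23 = 27/23
1 + 1/(27/23) = 1 + 23/27 = 50/27
1 + 1/(50/27) = 1 + 27/50 = 77/50
4 + 1/(77/50) = 4 + 50/77 = 358/77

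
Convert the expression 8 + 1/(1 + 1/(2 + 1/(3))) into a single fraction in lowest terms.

87/10

Start with 3.
2 + 1/(3/1) = 2 + 1/3 = 7/3
1 + 1/(7/3) = 1 + 3/7 = 10/7
8 + 1/(10/7) = 8 + 7/10 = 87/10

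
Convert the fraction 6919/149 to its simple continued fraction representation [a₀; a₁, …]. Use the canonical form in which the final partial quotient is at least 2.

6919 = 46·149 + 65, so a_0 = 46
149 = 2·65 + 19, so a_1 = 2
65 = 3·19 + 8, so a_2 = 3
19 = 2·8 + 3, so a_3 = 2
8 = 2·3 + 2, so a_4 = 2
3 = 1·2 + 1, so a_5 = 1
2 = 2·1 + 0, so a_6 = 2

[46; 2, 3, 2, 2, 1, 2]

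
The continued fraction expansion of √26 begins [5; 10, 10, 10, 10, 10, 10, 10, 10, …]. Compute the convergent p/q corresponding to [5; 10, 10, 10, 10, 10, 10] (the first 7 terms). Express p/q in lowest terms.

5357035/1050601

Start with 10.
10 + 1/(10/1) = 10 + 1/10 = 101/10
10 + 1/(101/10) = 10 + 10/101 = 1020/101
10 + 1/(1020/101) = 10 + 101/1020 = 10301/1020
10 + 1/(10301/1020) = 10 + 1020/10301 = 104030/10301
10 + 1/(104030/10301) = 10 + 10301/104030 = 1050601/104030
5 + 1/(1050601/104030) = 5 + 104030/1050601 = 5357035/1050601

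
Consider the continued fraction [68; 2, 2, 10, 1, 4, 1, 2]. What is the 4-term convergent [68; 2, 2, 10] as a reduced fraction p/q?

3557/52

Work from the innermost term outward:
Start with 10.
2 + 1/(10/1) = 2 + 1/10 = 21/10
2 + 1/(21/10) = 2 + 10/21 = 52/21
68 + 1/(52/21) = 68 + 21/52 = 3557/52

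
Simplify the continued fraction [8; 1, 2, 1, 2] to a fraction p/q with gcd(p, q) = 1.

Start with 2.
1 + 1/(2/1) = 1 + 1/2 = 3/2
2 + 1/(3/2) = 2 + 2/3 = 8/3
1 + 1/(8/3) = 1 + 3/8 = 11/8
8 + 1/(11/8) = 8 + 8/11 = 96/11

96/11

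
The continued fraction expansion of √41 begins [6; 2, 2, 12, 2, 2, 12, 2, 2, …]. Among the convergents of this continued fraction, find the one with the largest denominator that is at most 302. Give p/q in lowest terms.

List convergents until the denominator exceeds the bound:
a_0 = 6: 6/1  (≤ bound)
a_1 = 2: 13/2  (≤ bound)
a_2 = 2: 32/5  (≤ bound)
a_3 = 12: 397/62  (≤ bound)
a_4 = 2: 826/129  (≤ bound)
a_5 = 2: 2049/320  (> 302, stop)

826/129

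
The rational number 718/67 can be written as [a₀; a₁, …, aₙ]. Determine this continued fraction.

718 = 10·67 + 48, so a_0 = 10
67 = 1·48 + 19, so a_1 = 1
48 = 2·19 + 10, so a_2 = 2
19 = 1·10 + 9, so a_3 = 1
10 = 1·9 + 1, so a_4 = 1
9 = 9·1 + 0, so a_5 = 9

[10; 1, 2, 1, 1, 9]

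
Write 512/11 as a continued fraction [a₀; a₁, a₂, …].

[46; 1, 1, 5]

512 ÷ 11 → quotient 46, remainder 6
11 ÷ 6 → quotient 1, remainder 5
6 ÷ 5 → quotient 1, remainder 1
5 ÷ 1 → quotient 5, remainder 0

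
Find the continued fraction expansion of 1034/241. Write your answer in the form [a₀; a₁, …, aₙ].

[4; 3, 2, 3, 1, 7]

⌊1034/241⌋ = 4, remainder 70
⌊241/70⌋ = 3, remainder 31
⌊70/31⌋ = 2, remainder 8
⌊31/8⌋ = 3, remainder 7
⌊8/7⌋ = 1, remainder 1
⌊7/1⌋ = 7, remainder 0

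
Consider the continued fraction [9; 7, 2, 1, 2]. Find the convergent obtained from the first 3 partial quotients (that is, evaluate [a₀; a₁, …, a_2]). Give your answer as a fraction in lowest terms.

137/15

a_0 = 9: 9/1
a_1 = 7: 64/7
a_2 = 2: 137/15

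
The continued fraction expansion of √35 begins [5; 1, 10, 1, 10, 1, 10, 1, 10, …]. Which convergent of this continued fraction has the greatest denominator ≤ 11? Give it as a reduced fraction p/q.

List convergents until the denominator exceeds the bound:
a_0 = 5: 5/1  (≤ bound)
a_1 = 1: 6/1  (≤ bound)
a_2 = 10: 65/11  (≤ bound)
a_3 = 1: 71/12  (> 11, stop)

65/11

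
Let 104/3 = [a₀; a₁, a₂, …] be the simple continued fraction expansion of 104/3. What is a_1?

Apply division with remainder until the remainder is 0:
104 = 34·3 + 2, so a_0 = 34
3 = 1·2 + 1, so a_1 = 1

1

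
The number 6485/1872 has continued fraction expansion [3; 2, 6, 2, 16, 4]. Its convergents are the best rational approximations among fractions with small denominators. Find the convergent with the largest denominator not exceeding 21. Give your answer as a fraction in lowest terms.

a_0 = 3: 3/1  (≤ bound)
a_1 = 2: 7/2  (≤ bound)
a_2 = 6: 45/13  (≤ bound)
a_3 = 2: 97/28  (> 21, stop)

45/13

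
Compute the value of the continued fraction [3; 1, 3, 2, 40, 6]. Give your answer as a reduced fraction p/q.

8284/2193

Start with 6.
40 + 1/(6/1) = 40 + 1/6 = 241/6
2 + 1/(241/6) = 2 + 6/241 = 488/241
3 + 1/(488/241) = 3 + 241/488 = 1705/488
1 + 1/(1705/488) = 1 + 488/1705 = 2193/1705
3 + 1/(2193/1705) = 3 + 1705/2193 = 8284/2193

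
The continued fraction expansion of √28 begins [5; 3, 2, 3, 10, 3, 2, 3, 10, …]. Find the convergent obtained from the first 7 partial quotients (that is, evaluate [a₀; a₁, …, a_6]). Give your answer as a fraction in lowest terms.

Collapse the nested fraction from the inside out:
Start with 2.
3 + 1/(2/1) = 3 + 1/2 = 7/2
10 + 1/(7/2) = 10 + 2/7 = 72/7
3 + 1/(72/7) = 3 + 7/72 = 223/72
2 + 1/(223/72) = 2 + 72/223 = 518/223
3 + 1/(518/223) = 3 + 223/518 = 1777/518
5 + 1/(1777/518) = 5 + 518/1777 = 9403/1777

9403/1777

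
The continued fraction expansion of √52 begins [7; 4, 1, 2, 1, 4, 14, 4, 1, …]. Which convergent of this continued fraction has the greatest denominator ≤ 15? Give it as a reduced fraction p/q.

101/14

List convergents until the denominator exceeds the bound:
a_0 = 7: 7/1  (≤ bound)
a_1 = 4: 29/4  (≤ bound)
a_2 = 1: 36/5  (≤ bound)
a_3 = 2: 101/14  (≤ bound)
a_4 = 1: 137/19  (> 15, stop)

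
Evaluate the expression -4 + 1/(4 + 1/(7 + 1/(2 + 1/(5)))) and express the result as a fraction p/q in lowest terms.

Start with 5.
2 + 1/(5/1) = 2 + 1/5 = 11/5
7 + 1/(11/5) = 7 + 5/11 = 82/11
4 + 1/(82/11) = 4 + 11/82 = 339/82
-4 + 1/(339/82) = -4 + 82/339 = -1274/339

-1274/339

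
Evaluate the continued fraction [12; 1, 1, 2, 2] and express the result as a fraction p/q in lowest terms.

Collapse the nested fraction from the inside out:
Start with 2.
2 + 1/(2/1) = 2 + 1/2 = 5/2
1 + 1/(5/2) = 1 + 2/5 = 7/5
1 + 1/(7/5) = 1 + 5/7 = 12/7
12 + 1/(12/7) = 12 + 7/12 = 151/12

151/12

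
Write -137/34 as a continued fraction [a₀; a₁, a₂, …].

[-5; 1, 33]

Run the Euclidean algorithm, recording each quotient:
-137 = -5·34 + 33, so a_0 = -5
34 = 1·33 + 1, so a_1 = 1
33 = 33·1 + 0, so a_2 = 33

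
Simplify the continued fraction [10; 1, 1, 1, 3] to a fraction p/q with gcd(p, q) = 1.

117/11

Start with 3.
1 + 1/(3/1) = 1 + 1/3 = 4/3
1 + 1/(4/3) = 1 + 3/4 = 7/4
1 + 1/(7/4) = 1 + 4/7 = 11/7
10 + 1/(11/7) = 10 + 7/11 = 117/11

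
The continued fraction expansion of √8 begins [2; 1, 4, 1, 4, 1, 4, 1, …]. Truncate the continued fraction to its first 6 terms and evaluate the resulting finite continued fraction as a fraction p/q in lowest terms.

Use the convergent recurrence hₖ = aₖ·hₖ₋₁ + hₖ₋₂ (and likewise for the denominators kₖ):
a_0 = 2: 2/1
a_1 = 1: 3/1
a_2 = 4: 14/5
a_3 = 1: 17/6
a_4 = 4: 82/29
a_5 = 1: 99/35

99/35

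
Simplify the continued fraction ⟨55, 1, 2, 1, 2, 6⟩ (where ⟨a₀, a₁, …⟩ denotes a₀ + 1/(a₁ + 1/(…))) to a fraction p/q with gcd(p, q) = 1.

Start with 6.
2 + 1/(6/1) = 2 + 1/6 = 13/6
1 + 1/(13/6) = 1 + 6/13 = 19/13
2 + 1/(19/13) = 2 + 13/19 = 51/19
1 + 1/(51/19) = 1 + 19/51 = 70/51
55 + 1/(70/51) = 55 + 51/70 = 3901/70

3901/70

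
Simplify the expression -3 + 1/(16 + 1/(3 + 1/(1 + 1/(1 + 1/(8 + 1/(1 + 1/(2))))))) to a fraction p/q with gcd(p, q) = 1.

a_0 = -3: -3/1
a_1 = 16: -47/16
a_2 = 3: -144/49
a_3 = 1: -191/65
a_4 = 1: -335/114
a_5 = 8: -2871/977
a_6 = 1: -3206/1091
a_7 = 2: -9283/3159

-9283/3159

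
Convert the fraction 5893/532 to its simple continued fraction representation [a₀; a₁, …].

[11; 12, 1, 40]

Repeatedly divide and take the remainder:
⌊5893/532⌋ = 11, remainder 41
⌊532/41⌋ = 12, remainder 40
⌊41/40⌋ = 1, remainder 1
⌊40/1⌋ = 40, remainder 0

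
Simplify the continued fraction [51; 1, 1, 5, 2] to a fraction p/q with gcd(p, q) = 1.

Start with 2.
5 + 1/(2/1) = 5 + 1/2 = 11/2
1 + 1/(11/2) = 1 + 2/11 = 13/11
1 + 1/(13/11) = 1 + 11/13 = 24/13
51 + 1/(24/13) = 51 + 13/24 = 1237/24

1237/24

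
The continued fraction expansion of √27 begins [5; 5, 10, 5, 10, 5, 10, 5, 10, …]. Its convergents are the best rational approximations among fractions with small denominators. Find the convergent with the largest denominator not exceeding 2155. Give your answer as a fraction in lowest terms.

List convergents until the denominator exceeds the bound:
a_0 = 5: 5/1  (≤ bound)
a_1 = 5: 26/5  (≤ bound)
a_2 = 10: 265/51  (≤ bound)
a_3 = 5: 1351/260  (≤ bound)
a_4 = 10: 13775/2651  (> 2155, stop)

1351/260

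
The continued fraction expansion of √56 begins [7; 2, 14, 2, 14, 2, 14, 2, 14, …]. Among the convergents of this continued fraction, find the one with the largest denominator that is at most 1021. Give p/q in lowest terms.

List convergents until the denominator exceeds the bound:
a_0 = 7: 7/1  (≤ bound)
a_1 = 2: 15/2  (≤ bound)
a_2 = 14: 217/29  (≤ bound)
a_3 = 2: 449/60  (≤ bound)
a_4 = 14: 6503/869  (≤ bound)
a_5 = 2: 13455/1798  (> 1021, stop)

6503/869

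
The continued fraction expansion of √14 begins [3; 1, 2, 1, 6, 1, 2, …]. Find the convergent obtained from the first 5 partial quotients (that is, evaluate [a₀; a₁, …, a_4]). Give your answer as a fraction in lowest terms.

Starting at the tail and folding back:
Start with 6.
1 + 1/(6/1) = 1 + 1/6 = 7/6
2 + 1/(7/6) = 2 + 6/7 = 20/7
1 + 1/(20/7) = 1 + 7/20 = 27/20
3 + 1/(27/20) = 3 + 20/27 = 101/27

101/27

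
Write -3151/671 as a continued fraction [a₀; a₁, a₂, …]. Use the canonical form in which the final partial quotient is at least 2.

-3151 = -5·671 + 204, so a_0 = -5
671 = 3·204 + 59, so a_1 = 3
204 = 3·59 + 27, so a_2 = 3
59 = 2·27 + 5, so a_3 = 2
27 = 5·5 + 2, so a_4 = 5
5 = 2·2 + 1, so a_5 = 2
2 = 2·1 + 0, so a_6 = 2

[-5; 3, 3, 2, 5, 2, 2]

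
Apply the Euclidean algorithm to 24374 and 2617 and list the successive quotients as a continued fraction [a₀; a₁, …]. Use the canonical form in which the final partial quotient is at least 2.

[9; 3, 5, 3, 51]

Repeatedly divide and take the remainder:
⌊24374/2617⌋ = 9, remainder 821
⌊2617/821⌋ = 3, remainder 154
⌊821/154⌋ = 5, remainder 51
⌊154/51⌋ = 3, remainder 1
⌊51/1⌋ = 51, remainder 0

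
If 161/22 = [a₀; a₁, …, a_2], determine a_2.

7

Apply division with remainder until the remainder is 0:
⌊161/22⌋ = 7, remainder 7
⌊22/7⌋ = 3, remainder 1
⌊7/1⌋ = 7, remainder 0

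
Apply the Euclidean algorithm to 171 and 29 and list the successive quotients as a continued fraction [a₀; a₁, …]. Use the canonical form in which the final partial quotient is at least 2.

[5; 1, 8, 1, 2]

⌊171/29⌋ = 5, remainder 26
⌊29/26⌋ = 1, remainder 3
⌊26/3⌋ = 8, remainder 2
⌊3/2⌋ = 1, remainder 1
⌊2/1⌋ = 2, remainder 0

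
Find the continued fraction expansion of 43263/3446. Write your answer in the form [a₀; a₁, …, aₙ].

43263 = 12·3446 + 1911, so a_0 = 12
3446 = 1·1911 + 1535, so a_1 = 1
1911 = 1·1535 + 376, so a_2 = 1
1535 = 4·376 + 31, so a_3 = 4
376 = 12·31 + 4, so a_4 = 12
31 = 7·4 + 3, so a_5 = 7
4 = 1·3 + 1, so a_6 = 1
3 = 3·1 + 0, so a_7 = 3

[12; 1, 1, 4, 12, 7, 1, 3]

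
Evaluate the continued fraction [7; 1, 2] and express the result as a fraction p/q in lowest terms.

Start with 2.
1 + 1/(2/1) = 1 + 1/2 = 3/2
7 + 1/(3/2) = 7 + 2/3 = 23/3

23/3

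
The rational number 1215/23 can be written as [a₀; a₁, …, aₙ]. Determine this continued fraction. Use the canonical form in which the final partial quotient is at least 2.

Apply division with remainder until the remainder is 0:
1215 = 52·23 + 19, so a_0 = 52
23 = 1·19 + 4, so a_1 = 1
19 = 4·4 + 3, so a_2 = 4
4 = 1·3 + 1, so a_3 = 1
3 = 3·1 + 0, so a_4 = 3

[52; 1, 4, 1, 3]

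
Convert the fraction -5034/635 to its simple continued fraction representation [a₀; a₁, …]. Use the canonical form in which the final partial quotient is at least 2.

[-8; 13, 1, 4, 9]

-5034 ÷ 635 → quotient -8, remainder 46
635 ÷ 46 → quotient 13, remainder 37
46 ÷ 37 → quotient 1, remainder 9
37 ÷ 9 → quotient 4, remainder 1
9 ÷ 1 → quotient 9, remainder 0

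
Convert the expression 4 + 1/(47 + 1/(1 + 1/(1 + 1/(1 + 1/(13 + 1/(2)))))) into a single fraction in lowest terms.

16289/4051

a_0 = 4: 4/1
a_1 = 47: 189/47
a_2 = 1: 193/48
a_3 = 1: 382/95
a_4 = 1: 575/143
a_5 = 13: 7857/1954
a_6 = 2: 16289/4051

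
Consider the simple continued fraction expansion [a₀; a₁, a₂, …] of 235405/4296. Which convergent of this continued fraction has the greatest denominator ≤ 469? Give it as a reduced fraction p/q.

List convergents until the denominator exceeds the bound:
a_0 = 54: 54/1  (≤ bound)
a_1 = 1: 55/1  (≤ bound)
a_2 = 3: 219/4  (≤ bound)
a_3 = 1: 274/5  (≤ bound)
a_4 = 10: 2959/54  (≤ bound)
a_5 = 13: 38741/707  (> 469, stop)

2959/54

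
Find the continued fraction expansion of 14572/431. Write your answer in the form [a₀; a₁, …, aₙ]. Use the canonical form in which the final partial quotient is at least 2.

[33; 1, 4, 3, 1, 9, 2]

14572 ÷ 431 → quotient 33, remainder 349
431 ÷ 349 → quotient 1, remainder 82
349 ÷ 82 → quotient 4, remainder 21
82 ÷ 21 → quotient 3, remainder 19
21 ÷ 19 → quotient 1, remainder 2
19 ÷ 2 → quotient 9, remainder 1
2 ÷ 1 → quotient 2, remainder 0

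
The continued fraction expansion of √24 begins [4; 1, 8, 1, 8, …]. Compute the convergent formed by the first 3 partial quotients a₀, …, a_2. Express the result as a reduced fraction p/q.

Start with 8.
1 + 1/(8/1) = 1 + 1/8 = 9/8
4 + 1/(9/8) = 4 + 8/9 = 44/9

44/9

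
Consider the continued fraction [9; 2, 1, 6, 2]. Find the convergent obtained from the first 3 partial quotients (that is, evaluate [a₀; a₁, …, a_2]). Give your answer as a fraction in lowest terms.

28/3

Use the convergent recurrence hₖ = aₖ·hₖ₋₁ + hₖ₋₂ (and likewise for the denominators kₖ):
a_0 = 9: 9/1
a_1 = 2: 19/2
a_2 = 1: 28/3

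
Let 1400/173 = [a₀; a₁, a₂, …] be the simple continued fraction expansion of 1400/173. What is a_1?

1400 ÷ 173 → quotient 8, remainder 16
173 ÷ 16 → quotient 10, remainder 13

10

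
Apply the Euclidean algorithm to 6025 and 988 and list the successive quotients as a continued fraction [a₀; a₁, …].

6025 = 6·988 + 97, so a_0 = 6
988 = 10·97 + 18, so a_1 = 10
97 = 5·18 + 7, so a_2 = 5
18 = 2·7 + 4, so a_3 = 2
7 = 1·4 + 3, so a_4 = 1
4 = 1·3 + 1, so a_5 = 1
3 = 3·1 + 0, so a_6 = 3

[6; 10, 5, 2, 1, 1, 3]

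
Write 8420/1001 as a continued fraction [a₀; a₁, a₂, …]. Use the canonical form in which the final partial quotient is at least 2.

⌊8420/1001⌋ = 8, remainder 412
⌊1001/412⌋ = 2, remainder 177
⌊412/177⌋ = 2, remainder 58
⌊177/58⌋ = 3, remainder 3
⌊58/3⌋ = 19, remainder 1
⌊3/1⌋ = 3, remainder 0

[8; 2, 2, 3, 19, 3]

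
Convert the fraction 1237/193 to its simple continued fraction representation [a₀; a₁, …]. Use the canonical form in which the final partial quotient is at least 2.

[6; 2, 2, 3, 1, 8]

1237 ÷ 193 → quotient 6, remainder 79
193 ÷ 79 → quotient 2, remainder 35
79 ÷ 35 → quotient 2, remainder 9
35 ÷ 9 → quotient 3, remainder 8
9 ÷ 8 → quotient 1, remainder 1
8 ÷ 1 → quotient 8, remainder 0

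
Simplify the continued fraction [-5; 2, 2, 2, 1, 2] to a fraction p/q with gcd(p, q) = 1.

Starting at the tail and folding back:
Start with 2.
1 + 1/(2/1) = 1 + 1/2 = 3/2
2 + 1/(3/2) = 2 + 2/3 = 8/3
2 + 1/(8/3) = 2 + 3/8 = 19/8
2 + 1/(19/8) = 2 + 8/19 = 46/19
-5 + 1/(46/19) = -5 + 19/46 = -211/46

-211/46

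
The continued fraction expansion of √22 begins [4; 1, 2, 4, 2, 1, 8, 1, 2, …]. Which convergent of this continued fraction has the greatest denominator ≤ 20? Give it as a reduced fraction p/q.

List convergents until the denominator exceeds the bound:
a_0 = 4: 4/1  (≤ bound)
a_1 = 1: 5/1  (≤ bound)
a_2 = 2: 14/3  (≤ bound)
a_3 = 4: 61/13  (≤ bound)
a_4 = 2: 136/29  (> 20, stop)

61/13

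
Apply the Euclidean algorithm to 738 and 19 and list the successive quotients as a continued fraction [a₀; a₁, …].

[38; 1, 5, 3]

Apply division with remainder until the remainder is 0:
738 ÷ 19 → quotient 38, remainder 16
19 ÷ 16 → quotient 1, remainder 3
16 ÷ 3 → quotient 5, remainder 1
3 ÷ 1 → quotient 3, remainder 0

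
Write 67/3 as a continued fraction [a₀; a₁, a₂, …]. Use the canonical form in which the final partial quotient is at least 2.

[22; 3]

Repeatedly divide and take the remainder:
67 = 22·3 + 1, so a_0 = 22
3 = 3·1 + 0, so a_1 = 3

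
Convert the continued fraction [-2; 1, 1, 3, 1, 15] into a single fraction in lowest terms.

Build up convergents one term at a time:
a_0 = -2: -2/1
a_1 = 1: -1/1
a_2 = 1: -3/2
a_3 = 3: -10/7
a_4 = 1: -13/9
a_5 = 15: -205/142

-205/142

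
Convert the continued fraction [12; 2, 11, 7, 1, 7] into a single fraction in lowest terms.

18281/1465

Compute successive convergents:
a_0 = 12: 12/1
a_1 = 2: 25/2
a_2 = 11: 287/23
a_3 = 7: 2034/163
a_4 = 1: 2321/186
a_5 = 7: 18281/1465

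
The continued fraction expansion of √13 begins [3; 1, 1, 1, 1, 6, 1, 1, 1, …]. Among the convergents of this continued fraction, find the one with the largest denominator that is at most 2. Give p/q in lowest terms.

7/2

a_0 = 3: 3/1  (≤ bound)
a_1 = 1: 4/1  (≤ bound)
a_2 = 1: 7/2  (≤ bound)
a_3 = 1: 11/3  (> 2, stop)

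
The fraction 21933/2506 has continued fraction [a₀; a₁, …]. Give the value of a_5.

2

Repeatedly divide and take the remainder:
21933 = 8·2506 + 1885, so a_0 = 8
2506 = 1·1885 + 621, so a_1 = 1
1885 = 3·621 + 22, so a_2 = 3
621 = 28·22 + 5, so a_3 = 28
22 = 4·5 + 2, so a_4 = 4
5 = 2·2 + 1, so a_5 = 2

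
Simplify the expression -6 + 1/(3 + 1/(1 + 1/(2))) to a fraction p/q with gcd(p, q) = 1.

Start with 2.
1 + 1/(2/1) = 1 + 1/2 = 3/2
3 + 1/(3/2) = 3 + 2/3 = 11/3
-6 + 1/(11/3) = -6 + 3/11 = -63/11

-63/11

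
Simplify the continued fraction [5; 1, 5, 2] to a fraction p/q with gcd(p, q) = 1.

a_0 = 5: 5/1
a_1 = 1: 6/1
a_2 = 5: 35/6
a_3 = 2: 76/13

76/13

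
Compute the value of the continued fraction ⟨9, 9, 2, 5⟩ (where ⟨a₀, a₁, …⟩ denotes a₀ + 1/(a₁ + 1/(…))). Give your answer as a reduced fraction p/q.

947/104

Start with 5.
2 + 1/(5/1) = 2 + 1/5 = 11/5
9 + 1/(11/5) = 9 + 5/11 = 104/11
9 + 1/(104/11) = 9 + 11/104 = 947/104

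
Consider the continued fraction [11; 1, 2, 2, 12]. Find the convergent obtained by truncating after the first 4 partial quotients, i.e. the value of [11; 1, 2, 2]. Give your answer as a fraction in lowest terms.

82/7

a_0 = 11: 11/1
a_1 = 1: 12/1
a_2 = 2: 35/3
a_3 = 2: 82/7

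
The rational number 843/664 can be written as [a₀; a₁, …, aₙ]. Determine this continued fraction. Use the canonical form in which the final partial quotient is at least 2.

[1; 3, 1, 2, 2, 3, 1, 5]

Run the Euclidean algorithm, recording each quotient:
843 = 1·664 + 179, so a_0 = 1
664 = 3·179 + 127, so a_1 = 3
179 = 1·127 + 52, so a_2 = 1
127 = 2·52 + 23, so a_3 = 2
52 = 2·23 + 6, so a_4 = 2
23 = 3·6 + 5, so a_5 = 3
6 = 1·5 + 1, so a_6 = 1
5 = 5·1 + 0, so a_7 = 5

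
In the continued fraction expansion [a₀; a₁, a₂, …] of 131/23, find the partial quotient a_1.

1

⌊131/23⌋ = 5, remainder 16
⌊23/16⌋ = 1, remainder 7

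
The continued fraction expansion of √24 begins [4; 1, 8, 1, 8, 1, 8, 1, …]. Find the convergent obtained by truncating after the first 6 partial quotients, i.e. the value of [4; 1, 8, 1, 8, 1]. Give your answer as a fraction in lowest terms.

485/99

Collapse the nested fraction from the inside out:
Start with 1.
8 + 1/(1/1) = 8 + 1/1 = 9/1
1 + 1/(9/1) = 1 + 1/9 = 10/9
8 + 1/(10/9) = 8 + 9/10 = 89/10
1 + 1/(89/10) = 1 + 10/89 = 99/89
4 + 1/(99/89) = 4 + 89/99 = 485/99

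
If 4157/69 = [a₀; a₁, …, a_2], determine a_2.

17

⌊4157/69⌋ = 60, remainder 17
⌊69/17⌋ = 4, remainder 1
⌊17/1⌋ = 17, remainder 0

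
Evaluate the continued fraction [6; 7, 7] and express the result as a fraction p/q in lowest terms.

Build up convergents one term at a time:
a_0 = 6: 6/1
a_1 = 7: 43/7
a_2 = 7: 307/50

307/50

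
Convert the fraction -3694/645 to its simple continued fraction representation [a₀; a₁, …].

[-6; 3, 1, 1, 1, 58]

Repeatedly divide and take the remainder:
⌊-3694/645⌋ = -6, remainder 176
⌊645/176⌋ = 3, remainder 117
⌊176/117⌋ = 1, remainder 59
⌊117/59⌋ = 1, remainder 58
⌊59/58⌋ = 1, remainder 1
⌊58/1⌋ = 58, remainder 0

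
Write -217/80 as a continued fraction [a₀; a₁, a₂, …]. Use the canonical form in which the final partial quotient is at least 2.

[-3; 3, 2, 11]

Run the Euclidean algorithm, recording each quotient:
-217 ÷ 80 → quotient -3, remainder 23
80 ÷ 23 → quotient 3, remainder 11
23 ÷ 11 → quotient 2, remainder 1
11 ÷ 1 → quotient 11, remainder 0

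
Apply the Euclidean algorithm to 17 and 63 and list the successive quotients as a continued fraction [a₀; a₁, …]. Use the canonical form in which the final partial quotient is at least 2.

[0; 3, 1, 2, 2, 2]

17 ÷ 63 → quotient 0, remainder 17
63 ÷ 17 → quotient 3, remainder 12
17 ÷ 12 → quotient 1, remainder 5
12 ÷ 5 → quotient 2, remainder 2
5 ÷ 2 → quotient 2, remainder 1
2 ÷ 1 → quotient 2, remainder 0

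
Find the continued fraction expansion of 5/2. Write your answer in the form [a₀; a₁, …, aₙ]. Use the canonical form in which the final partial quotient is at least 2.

[2; 2]

5 ÷ 2 → quotient 2, remainder 1
2 ÷ 1 → quotient 2, remainder 0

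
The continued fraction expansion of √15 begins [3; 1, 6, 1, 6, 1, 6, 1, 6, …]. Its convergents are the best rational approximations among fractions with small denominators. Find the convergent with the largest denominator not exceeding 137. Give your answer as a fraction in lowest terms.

244/63

a_0 = 3: 3/1  (≤ bound)
a_1 = 1: 4/1  (≤ bound)
a_2 = 6: 27/7  (≤ bound)
a_3 = 1: 31/8  (≤ bound)
a_4 = 6: 213/55  (≤ bound)
a_5 = 1: 244/63  (≤ bound)
a_6 = 6: 1677/433  (> 137, stop)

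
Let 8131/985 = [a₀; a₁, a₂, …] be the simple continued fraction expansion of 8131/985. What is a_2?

⌊8131/985⌋ = 8, remainder 251
⌊985/251⌋ = 3, remainder 232
⌊251/232⌋ = 1, remainder 19

1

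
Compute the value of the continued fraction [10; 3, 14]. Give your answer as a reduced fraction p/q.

444/43

Start with 14.
3 + 1/(14/1) = 3 + 1/14 = 43/14
10 + 1/(43/14) = 10 + 14/43 = 444/43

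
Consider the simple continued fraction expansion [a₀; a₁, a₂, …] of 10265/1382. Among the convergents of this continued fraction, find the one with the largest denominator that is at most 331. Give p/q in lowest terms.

1129/152

a_0 = 7: 7/1  (≤ bound)
a_1 = 2: 15/2  (≤ bound)
a_2 = 2: 37/5  (≤ bound)
a_3 = 1: 52/7  (≤ bound)
a_4 = 21: 1129/152  (≤ bound)
a_5 = 4: 4568/615  (> 331, stop)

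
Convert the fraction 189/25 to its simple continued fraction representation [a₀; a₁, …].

189 ÷ 25 → quotient 7, remainder 14
25 ÷ 14 → quotient 1, remainder 11
14 ÷ 11 → quotient 1, remainder 3
11 ÷ 3 → quotient 3, remainder 2
3 ÷ 2 → quotient 1, remainder 1
2 ÷ 1 → quotient 2, remainder 0

[7; 1, 1, 3, 1, 2]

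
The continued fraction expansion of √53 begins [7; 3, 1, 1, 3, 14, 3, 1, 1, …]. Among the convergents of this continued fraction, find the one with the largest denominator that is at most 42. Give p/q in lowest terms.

182/25

List convergents until the denominator exceeds the bound:
a_0 = 7: 7/1  (≤ bound)
a_1 = 3: 22/3  (≤ bound)
a_2 = 1: 29/4  (≤ bound)
a_3 = 1: 51/7  (≤ bound)
a_4 = 3: 182/25  (≤ bound)
a_5 = 14: 2599/357  (> 42, stop)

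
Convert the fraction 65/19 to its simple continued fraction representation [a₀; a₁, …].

⌊65/19⌋ = 3, remainder 8
⌊19/8⌋ = 2, remainder 3
⌊8/3⌋ = 2, remainder 2
⌊3/2⌋ = 1, remainder 1
⌊2/1⌋ = 2, remainder 0

[3; 2, 2, 1, 2]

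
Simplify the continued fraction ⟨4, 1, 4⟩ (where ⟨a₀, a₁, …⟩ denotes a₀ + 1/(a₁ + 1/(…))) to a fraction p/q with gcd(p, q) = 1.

Start with 4.
1 + 1/(4/1) = 1 + 1/4 = 5/4
4 + 1/(5/4) = 4 + 4/5 = 24/5

24/5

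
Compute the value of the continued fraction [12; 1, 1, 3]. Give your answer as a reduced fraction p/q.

88/7

Start with 3.
1 + 1/(3/1) = 1 + 1/3 = 4/3
1 + 1/(4/3) = 1 + 3/4 = 7/4
12 + 1/(7/4) = 12 + 4/7 = 88/7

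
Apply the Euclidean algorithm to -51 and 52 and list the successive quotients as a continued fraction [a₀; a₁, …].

[-1; 52]

-51 = -1·52 + 1, so a_0 = -1
52 = 52·1 + 0, so a_1 = 52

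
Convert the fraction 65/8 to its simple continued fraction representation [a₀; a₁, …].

[8; 8]

⌊65/8⌋ = 8, remainder 1
⌊8/1⌋ = 8, remainder 0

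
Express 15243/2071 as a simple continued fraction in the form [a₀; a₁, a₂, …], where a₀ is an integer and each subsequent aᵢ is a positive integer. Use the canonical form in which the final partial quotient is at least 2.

Repeatedly divide and take the remainder:
15243 ÷ 2071 → quotient 7, remainder 746
2071 ÷ 746 → quotient 2, remainder 579
746 ÷ 579 → quotient 1, remainder 167
579 ÷ 167 → quotient 3, remainder 78
167 ÷ 78 → quotient 2, remainder 11
78 ÷ 11 → quotient 7, remainder 1
11 ÷ 1 → quotient 11, remainder 0

[7; 2, 1, 3, 2, 7, 11]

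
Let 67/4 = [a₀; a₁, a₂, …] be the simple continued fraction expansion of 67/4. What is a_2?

3

Apply division with remainder until the remainder is 0:
⌊67/4⌋ = 16, remainder 3
⌊4/3⌋ = 1, remainder 1
⌊3/1⌋ = 3, remainder 0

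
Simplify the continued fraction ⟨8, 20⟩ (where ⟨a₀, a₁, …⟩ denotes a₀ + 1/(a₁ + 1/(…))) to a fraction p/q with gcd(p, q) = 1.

a_0 = 8: 8/1
a_1 = 20: 161/20

161/20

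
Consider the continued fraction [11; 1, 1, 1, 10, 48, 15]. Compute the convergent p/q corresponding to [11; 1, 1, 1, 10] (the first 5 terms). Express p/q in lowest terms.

a_0 = 11: 11/1
a_1 = 1: 12/1
a_2 = 1: 23/2
a_3 = 1: 35/3
a_4 = 10: 373/32

373/32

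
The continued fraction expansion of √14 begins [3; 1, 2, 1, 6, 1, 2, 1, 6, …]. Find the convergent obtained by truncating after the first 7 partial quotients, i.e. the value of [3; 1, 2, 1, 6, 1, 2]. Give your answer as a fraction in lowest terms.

a_0 = 3: 3/1
a_1 = 1: 4/1
a_2 = 2: 11/3
a_3 = 1: 15/4
a_4 = 6: 101/27
a_5 = 1: 116/31
a_6 = 2: 333/89

333/89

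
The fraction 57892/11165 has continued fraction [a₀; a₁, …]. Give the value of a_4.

57892 = 5·11165 + 2067, so a_0 = 5
11165 = 5·2067 + 830, so a_1 = 5
2067 = 2·830 + 407, so a_2 = 2
830 = 2·407 + 16, so a_3 = 2
407 = 25·16 + 7, so a_4 = 25

25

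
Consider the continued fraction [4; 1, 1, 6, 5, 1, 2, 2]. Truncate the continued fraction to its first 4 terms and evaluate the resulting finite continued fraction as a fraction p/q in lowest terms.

Compute successive convergents:
a_0 = 4: 4/1
a_1 = 1: 5/1
a_2 = 1: 9/2
a_3 = 6: 59/13

59/13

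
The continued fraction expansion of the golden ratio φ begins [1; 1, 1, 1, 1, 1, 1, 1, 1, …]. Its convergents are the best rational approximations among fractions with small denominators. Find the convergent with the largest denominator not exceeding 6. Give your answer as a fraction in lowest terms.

8/5

List convergents until the denominator exceeds the bound:
a_0 = 1: 1/1  (≤ bound)
a_1 = 1: 2/1  (≤ bound)
a_2 = 1: 3/2  (≤ bound)
a_3 = 1: 5/3  (≤ bound)
a_4 = 1: 8/5  (≤ bound)
a_5 = 1: 13/8  (> 6, stop)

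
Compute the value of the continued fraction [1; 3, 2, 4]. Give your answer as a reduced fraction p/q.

a_0 = 1: 1/1
a_1 = 3: 4/3
a_2 = 2: 9/7
a_3 = 4: 40/31

40/31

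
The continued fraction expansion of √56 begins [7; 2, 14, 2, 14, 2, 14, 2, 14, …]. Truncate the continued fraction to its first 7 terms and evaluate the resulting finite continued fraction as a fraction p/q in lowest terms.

Compute successive convergents:
a_0 = 7: 7/1
a_1 = 2: 15/2
a_2 = 14: 217/29
a_3 = 2: 449/60
a_4 = 14: 6503/869
a_5 = 2: 13455/1798
a_6 = 14: 194873/26041

194873/26041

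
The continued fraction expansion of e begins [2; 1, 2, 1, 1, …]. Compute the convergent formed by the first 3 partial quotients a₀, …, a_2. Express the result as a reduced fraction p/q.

Use the convergent recurrence hₖ = aₖ·hₖ₋₁ + hₖ₋₂ (and likewise for the denominators kₖ):
a_0 = 2: 2/1
a_1 = 1: 3/1
a_2 = 2: 8/3

8/3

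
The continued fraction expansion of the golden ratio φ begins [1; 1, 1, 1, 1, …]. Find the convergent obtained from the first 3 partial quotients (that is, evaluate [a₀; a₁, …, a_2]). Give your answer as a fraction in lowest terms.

3/2

Compute successive convergents:
a_0 = 1: 1/1
a_1 = 1: 2/1
a_2 = 1: 3/2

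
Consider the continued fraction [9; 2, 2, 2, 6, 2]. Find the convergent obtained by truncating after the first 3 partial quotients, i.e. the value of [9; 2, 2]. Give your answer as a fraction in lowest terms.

Build up convergents one term at a time:
a_0 = 9: 9/1
a_1 = 2: 19/2
a_2 = 2: 47/5

47/5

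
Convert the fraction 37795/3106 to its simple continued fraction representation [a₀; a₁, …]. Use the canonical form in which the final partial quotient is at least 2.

37795 ÷ 3106 → quotient 12, remainder 523
3106 ÷ 523 → quotient 5, remainder 491
523 ÷ 491 → quotient 1, remainder 32
491 ÷ 32 → quotient 15, remainder 11
32 ÷ 11 → quotient 2, remainder 10
11 ÷ 10 → quotient 1, remainder 1
10 ÷ 1 → quotient 10, remainder 0

[12; 5, 1, 15, 2, 1, 10]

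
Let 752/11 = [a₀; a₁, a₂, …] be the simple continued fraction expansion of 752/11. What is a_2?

1

Apply division with remainder until the remainder is 0:
752 ÷ 11 → quotient 68, remainder 4
11 ÷ 4 → quotient 2, remainder 3
4 ÷ 3 → quotient 1, remainder 1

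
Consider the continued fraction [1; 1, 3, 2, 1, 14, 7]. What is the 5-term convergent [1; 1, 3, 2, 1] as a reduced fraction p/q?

a_0 = 1: 1/1
a_1 = 1: 2/1
a_2 = 3: 7/4
a_3 = 2: 16/9
a_4 = 1: 23/13

23/13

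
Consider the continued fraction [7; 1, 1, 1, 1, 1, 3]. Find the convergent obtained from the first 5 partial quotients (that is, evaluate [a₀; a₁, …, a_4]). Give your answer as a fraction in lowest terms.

Start with 1.
1 + 1/(1/1) = 1 + 1/1 = 2/1
1 + 1/(2/1) = 1 + 1/2 = 3/2
1 + 1/(3/2) = 1 + 2/3 = 5/3
7 + 1/(5/3) = 7 + 3/5 = 38/5

38/5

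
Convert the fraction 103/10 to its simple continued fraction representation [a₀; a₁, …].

[10; 3, 3]

Repeatedly divide and take the remainder:
103 ÷ 10 → quotient 10, remainder 3
10 ÷ 3 → quotient 3, remainder 1
3 ÷ 1 → quotient 3, remainder 0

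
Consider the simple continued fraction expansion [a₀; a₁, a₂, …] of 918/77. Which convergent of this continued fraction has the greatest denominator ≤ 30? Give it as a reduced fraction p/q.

155/13

a_0 = 11: 11/1  (≤ bound)
a_1 = 1: 12/1  (≤ bound)
a_2 = 11: 143/12  (≤ bound)
a_3 = 1: 155/13  (≤ bound)
a_4 = 5: 918/77  (> 30, stop)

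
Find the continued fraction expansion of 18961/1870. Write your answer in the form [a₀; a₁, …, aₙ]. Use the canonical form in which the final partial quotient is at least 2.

⌊18961/1870⌋ = 10, remainder 261
⌊1870/261⌋ = 7, remainder 43
⌊261/43⌋ = 6, remainder 3
⌊43/3⌋ = 14, remainder 1
⌊3/1⌋ = 3, remainder 0

[10; 7, 6, 14, 3]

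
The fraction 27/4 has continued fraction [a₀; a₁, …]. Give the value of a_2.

⌊27/4⌋ = 6, remainder 3
⌊4/3⌋ = 1, remainder 1
⌊3/1⌋ = 3, remainder 0

3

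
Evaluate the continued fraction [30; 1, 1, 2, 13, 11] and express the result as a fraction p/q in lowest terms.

a_0 = 30: 30/1
a_1 = 1: 31/1
a_2 = 1: 61/2
a_3 = 2: 153/5
a_4 = 13: 2050/67
a_5 = 11: 22703/742

22703/742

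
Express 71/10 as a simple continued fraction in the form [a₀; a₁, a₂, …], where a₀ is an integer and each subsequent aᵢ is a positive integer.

⌊71/10⌋ = 7, remainder 1
⌊10/1⌋ = 10, remainder 0

[7; 10]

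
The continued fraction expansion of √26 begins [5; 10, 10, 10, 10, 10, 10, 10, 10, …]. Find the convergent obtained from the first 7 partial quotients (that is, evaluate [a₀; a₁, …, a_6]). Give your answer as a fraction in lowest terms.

a_0 = 5: 5/1
a_1 = 10: 51/10
a_2 = 10: 515/101
a_3 = 10: 5201/1020
a_4 = 10: 52525/10301
a_5 = 10: 530451/104030
a_6 = 10: 5357035/1050601

5357035/1050601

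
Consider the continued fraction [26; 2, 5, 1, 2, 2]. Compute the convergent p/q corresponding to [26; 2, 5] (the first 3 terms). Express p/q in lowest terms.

Start with 5.
2 + 1/(5/1) = 2 + 1/5 = 11/5
26 + 1/(11/5) = 26 + 5/11 = 291/11

291/11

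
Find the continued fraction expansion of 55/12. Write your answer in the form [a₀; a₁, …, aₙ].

[4; 1, 1, 2, 2]

⌊55/12⌋ = 4, remainder 7
⌊12/7⌋ = 1, remainder 5
⌊7/5⌋ = 1, remainder 2
⌊5/2⌋ = 2, remainder 1
⌊2/1⌋ = 2, remainder 0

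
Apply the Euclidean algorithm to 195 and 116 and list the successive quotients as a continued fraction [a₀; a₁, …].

Run the Euclidean algorithm, recording each quotient:
195 = 1·116 + 79, so a_0 = 1
116 = 1·79 + 37, so a_1 = 1
79 = 2·37 + 5, so a_2 = 2
37 = 7·5 + 2, so a_3 = 7
5 = 2·2 + 1, so a_4 = 2
2 = 2·1 + 0, so a_5 = 2

[1; 1, 2, 7, 2, 2]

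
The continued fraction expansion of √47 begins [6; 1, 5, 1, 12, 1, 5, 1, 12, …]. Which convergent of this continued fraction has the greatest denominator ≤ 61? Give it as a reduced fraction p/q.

48/7

a_0 = 6: 6/1  (≤ bound)
a_1 = 1: 7/1  (≤ bound)
a_2 = 5: 41/6  (≤ bound)
a_3 = 1: 48/7  (≤ bound)
a_4 = 12: 617/90  (> 61, stop)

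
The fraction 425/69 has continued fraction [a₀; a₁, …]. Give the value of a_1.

6

425 ÷ 69 → quotient 6, remainder 11
69 ÷ 11 → quotient 6, remainder 3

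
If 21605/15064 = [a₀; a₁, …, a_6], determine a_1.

2

21605 ÷ 15064 → quotient 1, remainder 6541
15064 ÷ 6541 → quotient 2, remainder 1982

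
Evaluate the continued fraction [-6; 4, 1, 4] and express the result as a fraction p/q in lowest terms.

-139/24

Start with 4.
1 + 1/(4/1) = 1 + 1/4 = 5/4
4 + 1/(5/4) = 4 + 4/5 = 24/5
-6 + 1/(24/5) = -6 + 5/24 = -139/24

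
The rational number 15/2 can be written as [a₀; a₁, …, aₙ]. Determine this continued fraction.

⌊15/2⌋ = 7, remainder 1
⌊2/1⌋ = 2, remainder 0

[7; 2]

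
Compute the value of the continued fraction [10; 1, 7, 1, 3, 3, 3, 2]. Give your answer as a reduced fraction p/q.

9449/868

a_0 = 10: 10/1
a_1 = 1: 11/1
a_2 = 7: 87/8
a_3 = 1: 98/9
a_4 = 3: 381/35
a_5 = 3: 1241/114
a_6 = 3: 4104/377
a_7 = 2: 9449/868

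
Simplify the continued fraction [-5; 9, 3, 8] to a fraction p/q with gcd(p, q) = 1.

-1140/233

Start with 8.
3 + 1/(8/1) = 3 + 1/8 = 25/8
9 + 1/(25/8) = 9 + 8/25 = 233/25
-5 + 1/(233/25) = -5 + 25/233 = -1140/233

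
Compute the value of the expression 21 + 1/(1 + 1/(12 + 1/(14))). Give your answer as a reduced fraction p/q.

a_0 = 21: 21/1
a_1 = 1: 22/1
a_2 = 12: 285/13
a_3 = 14: 4012/183

4012/183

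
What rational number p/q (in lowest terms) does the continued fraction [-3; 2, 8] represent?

-43/17

a_0 = -3: -3/1
a_1 = 2: -5/2
a_2 = 8: -43/17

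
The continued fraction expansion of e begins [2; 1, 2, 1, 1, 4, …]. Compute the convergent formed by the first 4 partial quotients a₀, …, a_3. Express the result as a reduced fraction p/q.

a_0 = 2: 2/1
a_1 = 1: 3/1
a_2 = 2: 8/3
a_3 = 1: 11/4

11/4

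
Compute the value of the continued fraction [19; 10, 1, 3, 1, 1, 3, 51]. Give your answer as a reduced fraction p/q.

a_0 = 19: 19/1
a_1 = 10: 191/10
a_2 = 1: 210/11
a_3 = 3: 821/43
a_4 = 1: 1031/54
a_5 = 1: 1852/97
a_6 = 3: 6587/345
a_7 = 51: 337789/17692

337789/17692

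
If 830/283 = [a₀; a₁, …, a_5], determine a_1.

830 = 2·283 + 264, so a_0 = 2
283 = 1·264 + 19, so a_1 = 1

1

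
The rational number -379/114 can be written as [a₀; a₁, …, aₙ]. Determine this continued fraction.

[-4; 1, 2, 12, 3]

-379 = -4·114 + 77, so a_0 = -4
114 = 1·77 + 37, so a_1 = 1
77 = 2·37 + 3, so a_2 = 2
37 = 12·3 + 1, so a_3 = 12
3 = 3·1 + 0, so a_4 = 3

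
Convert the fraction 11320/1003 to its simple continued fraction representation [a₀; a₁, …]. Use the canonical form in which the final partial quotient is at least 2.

[11; 3, 2, 47, 3]

Run the Euclidean algorithm, recording each quotient:
⌊11320/1003⌋ = 11, remainder 287
⌊1003/287⌋ = 3, remainder 142
⌊287/142⌋ = 2, remainder 3
⌊142/3⌋ = 47, remainder 1
⌊3/1⌋ = 3, remainder 0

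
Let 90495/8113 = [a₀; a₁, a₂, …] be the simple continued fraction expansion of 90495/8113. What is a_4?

50

⌊90495/8113⌋ = 11, remainder 1252
⌊8113/1252⌋ = 6, remainder 601
⌊1252/601⌋ = 2, remainder 50
⌊601/50⌋ = 12, remainder 1
⌊50/1⌋ = 50, remainder 0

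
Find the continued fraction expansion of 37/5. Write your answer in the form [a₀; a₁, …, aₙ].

[7; 2, 2]

Run the Euclidean algorithm, recording each quotient:
37 ÷ 5 → quotient 7, remainder 2
5 ÷ 2 → quotient 2, remainder 1
2 ÷ 1 → quotient 2, remainder 0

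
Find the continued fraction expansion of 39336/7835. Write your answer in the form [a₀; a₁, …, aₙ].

39336 ÷ 7835 → quotient 5, remainder 161
7835 ÷ 161 → quotient 48, remainder 107
161 ÷ 107 → quotient 1, remainder 54
107 ÷ 54 → quotient 1, remainder 53
54 ÷ 53 → quotient 1, remainder 1
53 ÷ 1 → quotient 53, remainder 0

[5; 48, 1, 1, 1, 53]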